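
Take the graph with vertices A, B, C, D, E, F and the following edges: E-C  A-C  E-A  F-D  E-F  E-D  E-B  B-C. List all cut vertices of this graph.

Removing E increases the component count from 1 to 2, so E is a cut vertex.
By contrast removing B leaves 1 component; it is not a cut vertex. No other vertex is a cut vertex either.

E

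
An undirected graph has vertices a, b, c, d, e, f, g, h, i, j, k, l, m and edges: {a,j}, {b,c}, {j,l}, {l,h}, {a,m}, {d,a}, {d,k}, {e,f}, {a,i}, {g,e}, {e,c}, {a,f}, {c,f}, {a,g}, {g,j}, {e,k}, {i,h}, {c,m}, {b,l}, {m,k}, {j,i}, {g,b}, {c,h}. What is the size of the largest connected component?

Starting from a we can reach a, b, c, d, e, f, g, h, i, j, k, l, m. That is one component of size 13.
The largest has 13 vertices.

13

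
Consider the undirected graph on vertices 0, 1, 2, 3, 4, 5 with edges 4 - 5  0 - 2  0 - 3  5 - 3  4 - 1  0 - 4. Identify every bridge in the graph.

The edges on the cycle 0-4-5-3-0 are not bridges since each lies on that cycle.
But removing 4 - 1 disconnects 4 from 1; removing 0 - 2 disconnects 0 from 2 — these are bridges.

0-2, 1-4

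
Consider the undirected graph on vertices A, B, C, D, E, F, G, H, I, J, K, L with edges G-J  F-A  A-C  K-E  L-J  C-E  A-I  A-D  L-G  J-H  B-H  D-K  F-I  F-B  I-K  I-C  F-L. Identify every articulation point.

Removing F increases the component count from 1 to 2, so F is a cut vertex.
By contrast removing I leaves 1 component; it is not a cut vertex. No other vertex is a cut vertex either.

F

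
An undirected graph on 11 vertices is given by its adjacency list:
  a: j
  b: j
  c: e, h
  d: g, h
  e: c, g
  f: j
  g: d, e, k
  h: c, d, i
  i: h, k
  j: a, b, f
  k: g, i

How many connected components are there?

Starting from a we can reach a, b, f, j. That is one component of size 4.
Starting from c we can reach c, d, e, g, h, i, k. That is one component of size 7.
Total: 2 components.

2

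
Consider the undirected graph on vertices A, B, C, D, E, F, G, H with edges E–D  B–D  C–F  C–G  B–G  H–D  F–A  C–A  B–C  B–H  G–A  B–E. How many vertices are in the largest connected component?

Starting from A we can reach A, B, C, D, E, F, G, H. That is one component of size 8.
The largest has 8 vertices.

8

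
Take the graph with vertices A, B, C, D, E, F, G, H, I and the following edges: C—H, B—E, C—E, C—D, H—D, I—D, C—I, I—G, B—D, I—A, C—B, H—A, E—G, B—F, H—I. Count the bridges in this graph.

The edges on the cycle H-I-A-H are not bridges since each lies on that cycle.
But removing F—B disconnects F from B — this is a bridge.

1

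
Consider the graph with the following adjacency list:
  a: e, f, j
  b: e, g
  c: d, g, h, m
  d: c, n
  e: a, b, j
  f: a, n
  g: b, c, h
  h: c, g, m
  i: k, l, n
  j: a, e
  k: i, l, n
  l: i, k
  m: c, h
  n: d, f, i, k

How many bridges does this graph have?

The edges on the cycle a-j-e-a are not bridges since each lies on that cycle.
Every edge lies on some cycle, so there are no bridges.

0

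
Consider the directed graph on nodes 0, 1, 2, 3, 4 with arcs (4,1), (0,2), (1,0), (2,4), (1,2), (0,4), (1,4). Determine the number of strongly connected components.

2

{0, 1, 2, 4} are all mutually reachable — one SCC of size 4.
{3} is an SCC by itself.
That gives 2 strongly connected components.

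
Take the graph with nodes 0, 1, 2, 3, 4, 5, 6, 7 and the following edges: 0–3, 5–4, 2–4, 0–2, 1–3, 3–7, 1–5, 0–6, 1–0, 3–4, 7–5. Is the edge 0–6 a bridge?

Removing 0–6 leaves no path between 0 and 6: the component count goes from 1 to 2. So it is a bridge.

Yes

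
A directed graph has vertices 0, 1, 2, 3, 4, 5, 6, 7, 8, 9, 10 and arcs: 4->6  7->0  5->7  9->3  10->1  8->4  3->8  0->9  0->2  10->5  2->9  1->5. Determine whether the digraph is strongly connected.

No

There is no directed path from 1 to 10, so the graph is not strongly connected.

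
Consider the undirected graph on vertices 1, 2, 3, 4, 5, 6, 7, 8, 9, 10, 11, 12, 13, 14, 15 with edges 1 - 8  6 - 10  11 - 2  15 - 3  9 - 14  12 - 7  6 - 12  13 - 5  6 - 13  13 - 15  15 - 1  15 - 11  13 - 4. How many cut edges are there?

removing 13 - 4 disconnects 13 from 4; removing 15 - 1 disconnects 15 from 1; removing 11 - 2 disconnects 11 from 2; removing 8 - 1 disconnects 8 from 1 — these are bridges.
In total 13 edges are bridges.

13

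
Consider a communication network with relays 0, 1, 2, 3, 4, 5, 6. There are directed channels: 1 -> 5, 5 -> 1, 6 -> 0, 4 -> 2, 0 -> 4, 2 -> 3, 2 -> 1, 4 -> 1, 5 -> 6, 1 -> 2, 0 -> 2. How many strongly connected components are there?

{0, 1, 2, 4, 5, 6} are all mutually reachable — one SCC of size 6.
{3} is an SCC by itself.
That gives 2 strongly connected components.

2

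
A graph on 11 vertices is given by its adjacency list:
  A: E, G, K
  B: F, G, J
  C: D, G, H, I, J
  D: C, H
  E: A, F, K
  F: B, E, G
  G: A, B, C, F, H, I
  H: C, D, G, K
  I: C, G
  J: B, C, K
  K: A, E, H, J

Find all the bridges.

The edges on the cycle K-E-A-K are not bridges since each lies on that cycle.
Every edge lies on some cycle, so there are no bridges.

none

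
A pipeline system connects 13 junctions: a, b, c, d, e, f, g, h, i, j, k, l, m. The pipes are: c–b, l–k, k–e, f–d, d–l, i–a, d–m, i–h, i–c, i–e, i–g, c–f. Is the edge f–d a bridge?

After removing f–d, the path f-c-i-e-k-l-d still connects them, so the edge is not a bridge.

No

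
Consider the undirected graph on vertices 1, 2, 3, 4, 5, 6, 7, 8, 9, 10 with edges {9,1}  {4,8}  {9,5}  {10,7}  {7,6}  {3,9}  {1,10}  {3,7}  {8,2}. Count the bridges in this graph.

The edges on the cycle 3-9-1-10-7-3 are not bridges since each lies on that cycle.
But removing 9 - 5 disconnects 9 from 5; removing 8 - 2 disconnects 8 from 2; removing 7 - 6 disconnects 7 from 6; removing 8 - 4 disconnects 8 from 4 — these are bridges.
That makes 4 bridges.

4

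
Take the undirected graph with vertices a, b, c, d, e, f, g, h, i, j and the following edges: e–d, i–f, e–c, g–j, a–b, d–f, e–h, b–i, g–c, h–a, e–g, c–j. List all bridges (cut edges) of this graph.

none

The edges on the cycle e-h-a-b-i-f-d-e are not bridges since each lies on that cycle.
Every edge lies on some cycle, so there are no bridges.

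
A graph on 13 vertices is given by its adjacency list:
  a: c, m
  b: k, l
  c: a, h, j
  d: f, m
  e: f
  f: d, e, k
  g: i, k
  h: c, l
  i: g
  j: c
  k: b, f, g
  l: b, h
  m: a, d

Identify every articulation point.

c, f, g, k

Removing c increases the component count from 1 to 2, so c is a cut vertex.
Removing f increases the component count from 1 to 2, so f is a cut vertex.
Removing g increases the component count from 1 to 2, so g is a cut vertex.
Likewise k is a cut vertex.
By contrast removing h leaves 1 component; it is not a cut vertex. No other vertex is a cut vertex either.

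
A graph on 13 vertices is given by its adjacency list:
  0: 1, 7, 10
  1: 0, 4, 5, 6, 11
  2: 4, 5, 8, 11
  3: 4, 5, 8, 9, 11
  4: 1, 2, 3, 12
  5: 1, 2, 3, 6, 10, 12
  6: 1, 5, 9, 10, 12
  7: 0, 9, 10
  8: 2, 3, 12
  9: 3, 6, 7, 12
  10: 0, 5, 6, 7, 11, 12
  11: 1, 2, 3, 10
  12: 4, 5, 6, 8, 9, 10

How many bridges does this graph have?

The edges on the cycle 5-12-9-6-5 are not bridges since each lies on that cycle.
Every edge lies on some cycle, so there are no bridges.

0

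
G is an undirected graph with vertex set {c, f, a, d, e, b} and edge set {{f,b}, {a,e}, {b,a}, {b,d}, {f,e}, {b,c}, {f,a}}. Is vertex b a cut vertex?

Yes

Deleting b raises the number of components from 1 to 3, so b is a cut vertex.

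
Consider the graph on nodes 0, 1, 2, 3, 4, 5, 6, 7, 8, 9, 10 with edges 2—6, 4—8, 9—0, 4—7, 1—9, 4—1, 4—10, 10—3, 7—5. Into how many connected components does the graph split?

2

Starting from 2 we can reach 2, 6. That is one component of size 2.
Starting from 0 we can reach 0, 1, 3, 4, 5, 7, 8, 9, 10. That is one component of size 9.
Total: 2 components.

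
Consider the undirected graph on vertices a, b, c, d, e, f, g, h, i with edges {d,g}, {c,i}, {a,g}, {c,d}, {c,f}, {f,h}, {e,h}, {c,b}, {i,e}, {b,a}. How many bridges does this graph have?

The edges on the cycle c-b-a-g-d-c are not bridges since each lies on that cycle.
Every edge lies on some cycle, so there are no bridges.

0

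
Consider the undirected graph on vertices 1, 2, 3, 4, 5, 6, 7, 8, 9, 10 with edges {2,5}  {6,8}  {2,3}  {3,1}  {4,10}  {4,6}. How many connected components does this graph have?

4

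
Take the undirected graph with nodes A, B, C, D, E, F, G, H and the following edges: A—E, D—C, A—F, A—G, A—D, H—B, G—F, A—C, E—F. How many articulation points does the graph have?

Removing A increases the component count from 2 to 3, so A is a cut vertex.
By contrast removing F leaves 2 components; it is not a cut vertex. No other vertex is a cut vertex either.

1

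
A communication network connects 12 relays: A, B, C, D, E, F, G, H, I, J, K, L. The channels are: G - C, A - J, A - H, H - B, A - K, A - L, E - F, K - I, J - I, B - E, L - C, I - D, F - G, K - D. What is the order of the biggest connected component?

Starting from A we can reach A, B, C, D, E, F, G, H, I, J, K, L. That is one component of size 12.
The largest has 12 vertices.

12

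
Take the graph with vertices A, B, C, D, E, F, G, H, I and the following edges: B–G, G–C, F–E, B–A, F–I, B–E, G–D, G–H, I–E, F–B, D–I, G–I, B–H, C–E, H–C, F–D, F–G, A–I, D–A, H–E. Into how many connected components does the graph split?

1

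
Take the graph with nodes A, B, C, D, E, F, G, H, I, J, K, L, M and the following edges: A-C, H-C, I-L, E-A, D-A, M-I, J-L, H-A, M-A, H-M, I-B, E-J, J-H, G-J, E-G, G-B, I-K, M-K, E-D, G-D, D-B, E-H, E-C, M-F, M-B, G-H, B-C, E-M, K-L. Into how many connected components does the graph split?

Starting from A we can reach A, B, C, D, E, F, G, H, I, J, K, L, M. That is one component of size 13.
Total: 1 component.

1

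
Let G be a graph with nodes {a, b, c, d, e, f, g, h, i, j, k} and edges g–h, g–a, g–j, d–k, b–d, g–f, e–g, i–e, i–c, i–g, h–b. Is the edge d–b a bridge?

Removing d–b leaves no path between d and b: the component count goes from 1 to 2. So it is a bridge.

Yes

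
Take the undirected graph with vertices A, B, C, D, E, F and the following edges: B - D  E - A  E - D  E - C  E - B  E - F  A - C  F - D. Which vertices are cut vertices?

E

Removing E increases the component count from 1 to 2, so E is a cut vertex.
By contrast removing B leaves 1 component; it is not a cut vertex. No other vertex is a cut vertex either.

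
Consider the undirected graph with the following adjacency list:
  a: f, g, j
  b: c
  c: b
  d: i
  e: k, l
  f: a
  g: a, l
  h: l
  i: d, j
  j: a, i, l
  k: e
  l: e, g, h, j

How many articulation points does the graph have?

5

Removing a increases the component count from 2 to 3, so a is a cut vertex.
Removing e increases the component count from 2 to 3, so e is a cut vertex.
Removing i increases the component count from 2 to 3, so i is a cut vertex.
Likewise j, l are cut vertices.
By contrast removing d leaves 2 components; it is not a cut vertex. No other vertex is a cut vertex either.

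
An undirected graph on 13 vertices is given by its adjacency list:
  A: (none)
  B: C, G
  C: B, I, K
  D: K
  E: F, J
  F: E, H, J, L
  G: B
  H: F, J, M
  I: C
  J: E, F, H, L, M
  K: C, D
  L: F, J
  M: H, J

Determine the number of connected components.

A is isolated — a component by itself.
Starting from B we can reach B, C, D, G, I, K. That is one component of size 6.
Starting from E we can reach E, F, H, J, L, M. That is one component of size 6.
Total: 3 components.

3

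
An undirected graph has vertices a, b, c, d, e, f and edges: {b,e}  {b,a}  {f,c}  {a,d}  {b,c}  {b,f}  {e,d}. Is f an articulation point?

No

Deleting f leaves 1 component (was 1) (its neighbors b, c remain connected to each other), so f is not a cut vertex.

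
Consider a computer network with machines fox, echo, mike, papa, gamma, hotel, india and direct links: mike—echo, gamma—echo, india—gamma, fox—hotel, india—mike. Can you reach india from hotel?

No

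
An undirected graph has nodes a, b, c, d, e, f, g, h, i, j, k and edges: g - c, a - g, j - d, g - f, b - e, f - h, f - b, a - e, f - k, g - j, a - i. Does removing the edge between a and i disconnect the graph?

Removing a - i leaves no path between a and i: the component count goes from 1 to 2. So it is a bridge.

Yes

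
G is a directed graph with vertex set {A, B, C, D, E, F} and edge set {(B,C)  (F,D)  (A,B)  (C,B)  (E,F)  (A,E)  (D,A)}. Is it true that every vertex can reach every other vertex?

There is no directed path from B to A, so the graph is not strongly connected.

No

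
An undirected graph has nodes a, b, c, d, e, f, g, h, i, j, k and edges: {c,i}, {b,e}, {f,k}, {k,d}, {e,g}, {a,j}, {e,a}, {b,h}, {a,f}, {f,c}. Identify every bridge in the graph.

removing f–c disconnects f from c; removing a–j disconnects a from j; removing k–d disconnects k from d; removing a–e disconnects a from e — these are bridges.
In total 10 edges are bridges.

a-e, a-f, a-j, b-e, b-h, c-f, c-i, d-k, e-g, f-k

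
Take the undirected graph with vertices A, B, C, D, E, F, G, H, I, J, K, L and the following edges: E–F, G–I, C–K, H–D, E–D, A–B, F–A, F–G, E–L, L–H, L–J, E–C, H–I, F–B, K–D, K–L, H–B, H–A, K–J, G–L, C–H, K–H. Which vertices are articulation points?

none

Removing H, for instance, still leaves 1 component. No single vertex removal increases the component count — the graph has no articulation points.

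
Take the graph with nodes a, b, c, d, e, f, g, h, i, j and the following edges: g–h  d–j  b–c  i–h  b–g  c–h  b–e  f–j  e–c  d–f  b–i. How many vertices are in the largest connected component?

a is isolated — a component by itself.
Starting from d we can reach d, f, j. That is one component of size 3.
Starting from b we can reach b, c, e, g, h, i. That is one component of size 6.
The largest has 6 vertices.

6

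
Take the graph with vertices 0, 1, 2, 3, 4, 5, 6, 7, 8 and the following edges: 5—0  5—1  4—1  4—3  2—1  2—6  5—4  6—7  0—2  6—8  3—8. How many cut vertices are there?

Removing 6 increases the component count from 1 to 2, so 6 is a cut vertex.
By contrast removing 7 leaves 1 component; it is not a cut vertex. No other vertex is a cut vertex either.

1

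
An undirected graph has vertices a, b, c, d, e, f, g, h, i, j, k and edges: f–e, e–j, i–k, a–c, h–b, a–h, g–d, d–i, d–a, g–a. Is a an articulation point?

Deleting a raises the number of components from 2 to 4, so a is a cut vertex.

Yes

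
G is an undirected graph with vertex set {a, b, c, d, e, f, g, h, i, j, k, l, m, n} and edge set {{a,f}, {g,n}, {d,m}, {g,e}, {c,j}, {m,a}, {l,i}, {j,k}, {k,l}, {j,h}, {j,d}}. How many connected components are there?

3

b is isolated — a component by itself.
Starting from e we can reach e, g, n. That is one component of size 3.
Starting from a we can reach a, c, d, f, h, i, j, k, l, m. That is one component of size 10.
Total: 3 components.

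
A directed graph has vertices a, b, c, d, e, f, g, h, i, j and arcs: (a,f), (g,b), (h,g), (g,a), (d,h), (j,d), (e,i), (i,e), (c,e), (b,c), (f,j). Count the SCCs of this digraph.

{a, d, f, g, h, j} are all mutually reachable — one SCC of size 6.
{e, i} are all mutually reachable — one SCC of size 2.
{c} is an SCC by itself.
{b} is an SCC by itself.
That gives 4 strongly connected components.

4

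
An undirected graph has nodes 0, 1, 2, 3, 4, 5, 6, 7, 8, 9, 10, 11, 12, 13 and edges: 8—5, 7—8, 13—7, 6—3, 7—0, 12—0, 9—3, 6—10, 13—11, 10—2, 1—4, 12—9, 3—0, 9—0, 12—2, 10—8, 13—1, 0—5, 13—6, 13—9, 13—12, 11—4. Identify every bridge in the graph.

The edges on the cycle 13-11-4-1-13 are not bridges since each lies on that cycle.
Every edge lies on some cycle, so there are no bridges.

none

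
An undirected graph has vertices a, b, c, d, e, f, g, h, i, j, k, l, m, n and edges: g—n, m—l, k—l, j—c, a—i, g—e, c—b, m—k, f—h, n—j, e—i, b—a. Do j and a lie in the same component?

From j we can reach a, b, c, e, g, i, j, n, which includes a.

Yes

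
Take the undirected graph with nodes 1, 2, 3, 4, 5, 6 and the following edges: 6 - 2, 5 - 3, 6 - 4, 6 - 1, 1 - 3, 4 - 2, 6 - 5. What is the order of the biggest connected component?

6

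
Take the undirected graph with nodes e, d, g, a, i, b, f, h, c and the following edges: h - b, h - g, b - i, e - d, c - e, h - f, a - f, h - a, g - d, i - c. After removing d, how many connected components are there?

1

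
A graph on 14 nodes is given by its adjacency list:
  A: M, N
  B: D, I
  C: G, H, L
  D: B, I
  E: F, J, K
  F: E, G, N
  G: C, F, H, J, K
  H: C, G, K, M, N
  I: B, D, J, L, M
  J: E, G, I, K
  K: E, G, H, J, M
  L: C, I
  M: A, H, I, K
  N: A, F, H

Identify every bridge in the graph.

none

The edges on the cycle I-B-D-I are not bridges since each lies on that cycle.
Every edge lies on some cycle, so there are no bridges.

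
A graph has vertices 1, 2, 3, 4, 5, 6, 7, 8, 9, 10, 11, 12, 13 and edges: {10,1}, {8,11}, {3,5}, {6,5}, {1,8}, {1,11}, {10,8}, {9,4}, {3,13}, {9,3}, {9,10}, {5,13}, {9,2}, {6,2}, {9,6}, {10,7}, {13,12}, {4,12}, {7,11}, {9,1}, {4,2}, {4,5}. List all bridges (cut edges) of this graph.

none

The edges on the cycle 3-5-13-3 are not bridges since each lies on that cycle.
Every edge lies on some cycle, so there are no bridges.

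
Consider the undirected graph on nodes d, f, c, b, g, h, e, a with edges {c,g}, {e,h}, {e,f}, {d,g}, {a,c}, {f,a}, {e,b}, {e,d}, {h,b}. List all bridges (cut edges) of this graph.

none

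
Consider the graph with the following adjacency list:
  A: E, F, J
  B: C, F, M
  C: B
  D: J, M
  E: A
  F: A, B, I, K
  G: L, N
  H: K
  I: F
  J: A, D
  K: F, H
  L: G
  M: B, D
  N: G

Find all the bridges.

A-E, B-C, F-I, F-K, G-L, G-N, H-K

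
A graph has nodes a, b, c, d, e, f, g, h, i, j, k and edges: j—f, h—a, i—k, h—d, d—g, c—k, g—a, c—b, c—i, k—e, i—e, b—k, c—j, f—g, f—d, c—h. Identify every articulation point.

Removing c increases the component count from 1 to 2, so c is a cut vertex.
By contrast removing j leaves 1 component; it is not a cut vertex. No other vertex is a cut vertex either.

c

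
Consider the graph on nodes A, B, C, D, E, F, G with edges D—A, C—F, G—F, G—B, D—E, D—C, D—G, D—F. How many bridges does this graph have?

3

The edges on the cycle D-C-F-D are not bridges since each lies on that cycle.
But removing D—E disconnects D from E; removing D—A disconnects D from A; removing B—G disconnects B from G — these are bridges.
That makes 3 bridges.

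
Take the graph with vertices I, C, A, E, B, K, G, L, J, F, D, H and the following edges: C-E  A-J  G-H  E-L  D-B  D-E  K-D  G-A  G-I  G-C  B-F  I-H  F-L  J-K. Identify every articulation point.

Removing G increases the component count from 1 to 2, so G is a cut vertex.
By contrast removing C leaves 1 component; it is not a cut vertex. No other vertex is a cut vertex either.

G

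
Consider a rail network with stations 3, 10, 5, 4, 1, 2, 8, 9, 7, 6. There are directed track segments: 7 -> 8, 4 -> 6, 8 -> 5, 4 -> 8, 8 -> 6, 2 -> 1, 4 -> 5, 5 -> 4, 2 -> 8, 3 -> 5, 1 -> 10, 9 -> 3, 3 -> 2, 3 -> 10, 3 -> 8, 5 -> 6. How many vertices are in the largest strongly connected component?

3

{4, 5, 8} are all mutually reachable — one SCC of size 3.
{1} is an SCC by itself.
{3} is an SCC by itself.
{10} is an SCC by itself.
{6} is an SCC by itself.
(and 3 more singleton SCCs)
The largest has 3 vertices.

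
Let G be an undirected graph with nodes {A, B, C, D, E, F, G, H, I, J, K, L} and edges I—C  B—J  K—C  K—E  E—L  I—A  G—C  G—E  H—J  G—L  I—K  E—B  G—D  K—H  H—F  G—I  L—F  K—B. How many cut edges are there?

2

The edges on the cycle G-I-K-E-L-G are not bridges since each lies on that cycle.
But removing D—G disconnects D from G; removing I—A disconnects I from A — these are bridges.
That makes 2 bridges.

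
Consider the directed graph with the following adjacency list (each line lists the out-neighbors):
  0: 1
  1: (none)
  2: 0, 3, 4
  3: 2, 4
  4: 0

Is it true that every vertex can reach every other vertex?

No

There is no directed path from 1 to 3, so the graph is not strongly connected.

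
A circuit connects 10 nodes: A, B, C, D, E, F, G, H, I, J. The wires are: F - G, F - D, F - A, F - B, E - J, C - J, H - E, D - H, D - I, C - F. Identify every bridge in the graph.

A-F, B-F, D-I, F-G

The edges on the cycle C-F-D-H-E-J-C are not bridges since each lies on that cycle.
But removing F - B disconnects F from B; removing I - D disconnects I from D; removing F - A disconnects F from A; removing F - G disconnects F from G — these are bridges.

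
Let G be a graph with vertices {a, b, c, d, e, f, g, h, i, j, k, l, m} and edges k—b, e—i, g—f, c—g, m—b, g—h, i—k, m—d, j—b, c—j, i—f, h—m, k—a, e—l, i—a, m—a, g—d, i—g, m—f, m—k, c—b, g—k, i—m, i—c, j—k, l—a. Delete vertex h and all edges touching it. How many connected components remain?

1

With h gone, the remaining components are: {a, b, c, d, e, f, g, i, j, k, l, m}.
That is 1 component.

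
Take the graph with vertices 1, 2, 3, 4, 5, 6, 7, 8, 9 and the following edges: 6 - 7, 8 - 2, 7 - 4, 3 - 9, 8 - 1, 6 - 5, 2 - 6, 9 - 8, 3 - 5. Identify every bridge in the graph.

The edges on the cycle 3-9-8-2-6-5-3 are not bridges since each lies on that cycle.
But removing 4 - 7 disconnects 4 from 7; removing 6 - 7 disconnects 6 from 7; removing 8 - 1 disconnects 8 from 1 — these are bridges.

1-8, 4-7, 6-7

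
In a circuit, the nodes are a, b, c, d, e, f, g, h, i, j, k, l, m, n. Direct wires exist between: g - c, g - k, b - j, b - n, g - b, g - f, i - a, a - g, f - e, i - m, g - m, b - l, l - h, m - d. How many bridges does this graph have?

10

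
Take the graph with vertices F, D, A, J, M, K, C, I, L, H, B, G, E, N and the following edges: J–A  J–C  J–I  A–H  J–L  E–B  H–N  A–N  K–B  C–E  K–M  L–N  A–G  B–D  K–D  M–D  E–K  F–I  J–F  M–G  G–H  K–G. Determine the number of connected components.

1

Starting from A we can reach A, B, C, D, E, F, G, H, I, J, K, L, M, N. That is one component of size 14.
Total: 1 component.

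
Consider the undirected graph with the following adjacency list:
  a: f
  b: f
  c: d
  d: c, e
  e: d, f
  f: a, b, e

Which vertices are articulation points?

d, e, f

Removing d increases the component count from 1 to 2, so d is a cut vertex.
Removing e increases the component count from 1 to 2, so e is a cut vertex.
Removing f increases the component count from 1 to 3, so f is a cut vertex.
By contrast removing a leaves 1 component; it is not a cut vertex. No other vertex is a cut vertex either.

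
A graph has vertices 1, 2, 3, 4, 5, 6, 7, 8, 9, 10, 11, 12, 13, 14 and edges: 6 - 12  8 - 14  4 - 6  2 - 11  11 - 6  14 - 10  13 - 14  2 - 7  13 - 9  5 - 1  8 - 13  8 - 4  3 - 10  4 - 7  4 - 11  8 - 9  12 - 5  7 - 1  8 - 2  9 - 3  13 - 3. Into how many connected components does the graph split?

1

Starting from 1 we can reach 1, 2, 3, 4, 5, 6, 7, 8, 9, 10, 11, 12, 13, 14. That is one component of size 14.
Total: 1 component.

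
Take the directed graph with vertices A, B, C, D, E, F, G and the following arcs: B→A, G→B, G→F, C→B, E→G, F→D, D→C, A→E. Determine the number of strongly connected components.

1

{A, B, C, D, E, F, G} are all mutually reachable — one SCC of size 7.
That gives 1 strongly connected component.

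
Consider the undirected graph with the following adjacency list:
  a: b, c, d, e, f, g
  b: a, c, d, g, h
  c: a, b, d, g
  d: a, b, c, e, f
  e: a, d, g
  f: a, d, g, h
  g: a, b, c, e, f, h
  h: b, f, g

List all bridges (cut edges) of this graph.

none

The edges on the cycle f-g-b-h-f are not bridges since each lies on that cycle.
Every edge lies on some cycle, so there are no bridges.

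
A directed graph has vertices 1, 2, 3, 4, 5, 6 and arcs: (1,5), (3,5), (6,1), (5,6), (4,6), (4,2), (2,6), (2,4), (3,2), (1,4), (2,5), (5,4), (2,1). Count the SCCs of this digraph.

{1, 2, 4, 5, 6} are all mutually reachable — one SCC of size 5.
{3} is an SCC by itself.
That gives 2 strongly connected components.

2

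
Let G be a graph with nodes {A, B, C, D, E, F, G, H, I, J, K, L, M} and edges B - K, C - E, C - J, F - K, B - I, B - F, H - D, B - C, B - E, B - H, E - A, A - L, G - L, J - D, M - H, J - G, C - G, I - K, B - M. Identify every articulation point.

B

Removing B increases the component count from 1 to 2, so B is a cut vertex.
By contrast removing J leaves 1 component; it is not a cut vertex. No other vertex is a cut vertex either.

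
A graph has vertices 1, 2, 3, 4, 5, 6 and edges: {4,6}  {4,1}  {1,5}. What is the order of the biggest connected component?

3 is isolated — a component by itself.
2 is isolated — a component by itself.
Starting from 1 we can reach 1, 4, 5, 6. That is one component of size 4.
The largest has 4 vertices.

4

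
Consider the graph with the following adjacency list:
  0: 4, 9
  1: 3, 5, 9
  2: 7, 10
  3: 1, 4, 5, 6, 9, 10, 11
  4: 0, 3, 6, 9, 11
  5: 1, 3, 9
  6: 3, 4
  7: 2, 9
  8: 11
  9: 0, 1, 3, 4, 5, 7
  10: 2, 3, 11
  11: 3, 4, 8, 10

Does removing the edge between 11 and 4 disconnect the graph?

No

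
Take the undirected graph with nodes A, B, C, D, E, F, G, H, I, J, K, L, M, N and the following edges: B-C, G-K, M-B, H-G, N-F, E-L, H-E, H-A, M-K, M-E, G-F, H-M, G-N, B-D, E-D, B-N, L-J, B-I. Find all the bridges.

The edges on the cycle H-G-K-M-H are not bridges since each lies on that cycle.
But removing L-J disconnects L from J; removing L-E disconnects L from E; removing C-B disconnects C from B; removing I-B disconnects I from B — these are bridges.
In total 5 edges are bridges.

A-H, B-C, B-I, E-L, J-L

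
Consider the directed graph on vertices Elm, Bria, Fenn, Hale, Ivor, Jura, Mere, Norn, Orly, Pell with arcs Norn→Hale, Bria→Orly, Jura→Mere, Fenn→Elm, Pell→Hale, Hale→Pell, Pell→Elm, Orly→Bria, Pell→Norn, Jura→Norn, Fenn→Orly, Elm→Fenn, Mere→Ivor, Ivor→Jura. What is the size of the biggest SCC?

3

{Hale, Norn, Pell} are all mutually reachable — one SCC of size 3.
{Ivor, Jura, Mere} are all mutually reachable — one SCC of size 3.
{Elm, Fenn} are all mutually reachable — one SCC of size 2.
{Bria, Orly} are all mutually reachable — one SCC of size 2.
The largest has 3 vertices.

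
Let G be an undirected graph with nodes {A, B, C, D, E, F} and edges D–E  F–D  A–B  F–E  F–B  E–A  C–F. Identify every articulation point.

F

Removing F increases the component count from 1 to 2, so F is a cut vertex.
By contrast removing D leaves 1 component; it is not a cut vertex. No other vertex is a cut vertex either.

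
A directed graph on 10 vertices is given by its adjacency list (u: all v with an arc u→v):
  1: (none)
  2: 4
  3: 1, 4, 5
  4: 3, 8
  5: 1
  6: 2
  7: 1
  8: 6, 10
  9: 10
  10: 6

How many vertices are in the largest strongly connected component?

6

{2, 3, 4, 6, 8, 10} are all mutually reachable — one SCC of size 6.
{7} is an SCC by itself.
{9} is an SCC by itself.
{5} is an SCC by itself.
{1} is an SCC by itself.
The largest has 6 vertices.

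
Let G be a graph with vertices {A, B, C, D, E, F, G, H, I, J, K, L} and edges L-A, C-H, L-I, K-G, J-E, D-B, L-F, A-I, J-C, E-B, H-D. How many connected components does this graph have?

3

Starting from G we can reach G, K. That is one component of size 2.
Starting from A we can reach A, F, I, L. That is one component of size 4.
Starting from B we can reach B, C, D, E, H, J. That is one component of size 6.
Total: 3 components.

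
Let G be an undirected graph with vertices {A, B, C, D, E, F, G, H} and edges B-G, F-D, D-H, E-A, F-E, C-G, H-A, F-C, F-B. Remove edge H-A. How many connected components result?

1

H and A are still connected via H-D-F-E-A, so the component count stays at 1.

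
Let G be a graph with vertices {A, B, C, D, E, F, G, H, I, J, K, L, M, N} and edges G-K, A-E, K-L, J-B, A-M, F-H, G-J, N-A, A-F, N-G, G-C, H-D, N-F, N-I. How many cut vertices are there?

7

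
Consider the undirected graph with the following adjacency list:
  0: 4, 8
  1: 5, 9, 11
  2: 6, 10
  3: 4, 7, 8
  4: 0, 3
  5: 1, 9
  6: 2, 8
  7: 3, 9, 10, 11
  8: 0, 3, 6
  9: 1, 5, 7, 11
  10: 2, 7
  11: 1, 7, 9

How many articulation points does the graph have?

1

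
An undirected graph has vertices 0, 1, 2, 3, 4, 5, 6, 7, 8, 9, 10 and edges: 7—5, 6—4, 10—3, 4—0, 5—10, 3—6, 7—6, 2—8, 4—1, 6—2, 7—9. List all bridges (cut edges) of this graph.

0-4, 1-4, 2-6, 2-8, 4-6, 7-9

The edges on the cycle 7-5-10-3-6-7 are not bridges since each lies on that cycle.
But removing 7—9 disconnects 7 from 9; removing 8—2 disconnects 8 from 2; removing 6—4 disconnects 6 from 4; removing 1—4 disconnects 1 from 4 — these are bridges.
In total 6 edges are bridges.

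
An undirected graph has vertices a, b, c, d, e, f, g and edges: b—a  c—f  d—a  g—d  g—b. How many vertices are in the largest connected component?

4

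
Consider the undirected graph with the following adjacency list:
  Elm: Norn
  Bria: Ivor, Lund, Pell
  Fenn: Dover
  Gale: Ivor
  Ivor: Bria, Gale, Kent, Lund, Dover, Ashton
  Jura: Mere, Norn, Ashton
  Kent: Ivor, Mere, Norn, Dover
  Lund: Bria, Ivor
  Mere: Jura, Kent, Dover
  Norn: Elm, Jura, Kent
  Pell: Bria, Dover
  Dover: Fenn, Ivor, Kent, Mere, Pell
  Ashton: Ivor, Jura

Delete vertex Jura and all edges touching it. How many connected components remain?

1

With Jura gone, the remaining components are: {Elm, Bria, Fenn, Gale, Ivor, Kent, Lund, Mere, Norn, Pell, Dover, Ashton}.
That is 1 component.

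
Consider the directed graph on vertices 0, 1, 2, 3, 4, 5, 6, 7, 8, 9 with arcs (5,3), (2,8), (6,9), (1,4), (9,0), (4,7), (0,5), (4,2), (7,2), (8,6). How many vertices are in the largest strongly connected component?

1

{8} is an SCC by itself.
{7} is an SCC by itself.
{2} is an SCC by itself.
{1} is an SCC by itself.
{4} is an SCC by itself.
(and 5 more singleton SCCs)
The largest has 1 vertex.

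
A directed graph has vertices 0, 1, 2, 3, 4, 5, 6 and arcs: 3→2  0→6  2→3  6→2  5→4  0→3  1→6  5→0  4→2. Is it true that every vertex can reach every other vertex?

No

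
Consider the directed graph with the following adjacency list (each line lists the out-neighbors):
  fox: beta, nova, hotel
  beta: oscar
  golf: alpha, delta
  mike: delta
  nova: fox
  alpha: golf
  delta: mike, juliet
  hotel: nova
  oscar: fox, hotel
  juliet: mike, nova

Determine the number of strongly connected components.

{fox, beta, nova, hotel, oscar} are all mutually reachable — one SCC of size 5.
{mike, delta, juliet} are all mutually reachable — one SCC of size 3.
{golf, alpha} are all mutually reachable — one SCC of size 2.
That gives 3 strongly connected components.

3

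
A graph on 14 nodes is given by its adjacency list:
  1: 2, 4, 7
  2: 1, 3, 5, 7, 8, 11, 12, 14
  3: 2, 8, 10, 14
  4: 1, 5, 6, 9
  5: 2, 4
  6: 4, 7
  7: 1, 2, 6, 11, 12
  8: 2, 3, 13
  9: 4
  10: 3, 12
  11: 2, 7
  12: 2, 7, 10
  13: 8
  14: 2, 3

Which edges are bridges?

13-8, 4-9

The edges on the cycle 7-11-2-7 are not bridges since each lies on that cycle.
But removing 9-4 disconnects 9 from 4; removing 13-8 disconnects 13 from 8 — these are bridges.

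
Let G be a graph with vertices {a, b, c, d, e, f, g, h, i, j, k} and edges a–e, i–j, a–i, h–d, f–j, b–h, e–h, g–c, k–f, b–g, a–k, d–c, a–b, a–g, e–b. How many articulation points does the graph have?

1

Removing a increases the component count from 1 to 2, so a is a cut vertex.
By contrast removing i leaves 1 component; it is not a cut vertex. No other vertex is a cut vertex either.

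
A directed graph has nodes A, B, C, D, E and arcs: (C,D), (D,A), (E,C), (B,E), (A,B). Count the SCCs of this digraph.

{A, B, C, D, E} are all mutually reachable — one SCC of size 5.
That gives 1 strongly connected component.

1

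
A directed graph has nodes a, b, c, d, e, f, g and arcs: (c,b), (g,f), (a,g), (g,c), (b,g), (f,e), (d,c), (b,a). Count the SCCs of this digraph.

{a, b, c, g} are all mutually reachable — one SCC of size 4.
{e} is an SCC by itself.
{d} is an SCC by itself.
{f} is an SCC by itself.
That gives 4 strongly connected components.

4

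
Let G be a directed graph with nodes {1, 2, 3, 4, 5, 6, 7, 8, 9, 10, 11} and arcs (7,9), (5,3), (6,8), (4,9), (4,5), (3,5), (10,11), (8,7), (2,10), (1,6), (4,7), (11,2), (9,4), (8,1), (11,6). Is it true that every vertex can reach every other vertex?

No

There is no directed path from 5 to 4, so the graph is not strongly connected.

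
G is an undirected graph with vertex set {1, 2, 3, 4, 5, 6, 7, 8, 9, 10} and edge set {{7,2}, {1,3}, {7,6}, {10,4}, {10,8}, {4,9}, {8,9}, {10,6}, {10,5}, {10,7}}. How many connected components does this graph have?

2

Starting from 1 we can reach 1, 3. That is one component of size 2.
Starting from 2 we can reach 2, 4, 5, 6, 7, 8, 9, 10. That is one component of size 8.
Total: 2 components.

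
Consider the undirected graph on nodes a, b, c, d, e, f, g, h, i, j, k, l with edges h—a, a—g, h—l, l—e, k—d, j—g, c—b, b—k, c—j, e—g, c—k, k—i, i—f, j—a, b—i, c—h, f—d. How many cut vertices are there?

1

Removing c increases the component count from 1 to 2, so c is a cut vertex.
By contrast removing k leaves 1 component; it is not a cut vertex. No other vertex is a cut vertex either.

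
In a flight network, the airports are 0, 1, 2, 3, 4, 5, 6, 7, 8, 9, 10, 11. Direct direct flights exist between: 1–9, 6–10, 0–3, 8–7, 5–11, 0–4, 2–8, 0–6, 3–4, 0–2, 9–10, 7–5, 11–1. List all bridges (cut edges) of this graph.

The edges on the cycle 0-3-4-0 are not bridges since each lies on that cycle.
Every edge lies on some cycle, so there are no bridges.

none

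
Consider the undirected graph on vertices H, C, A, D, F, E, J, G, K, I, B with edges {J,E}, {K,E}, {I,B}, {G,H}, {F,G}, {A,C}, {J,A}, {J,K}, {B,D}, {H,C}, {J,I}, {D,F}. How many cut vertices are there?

1

Removing J increases the component count from 1 to 2, so J is a cut vertex.
By contrast removing K leaves 1 component; it is not a cut vertex. No other vertex is a cut vertex either.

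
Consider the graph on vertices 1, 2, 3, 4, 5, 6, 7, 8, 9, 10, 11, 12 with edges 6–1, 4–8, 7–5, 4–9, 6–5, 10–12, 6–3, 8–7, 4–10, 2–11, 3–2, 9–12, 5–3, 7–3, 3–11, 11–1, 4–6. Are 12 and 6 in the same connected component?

Yes

From 12 we can reach 1, 2, 3, 4, 5, 6, 7, 8, 9, 10, 11, 12, which includes 6.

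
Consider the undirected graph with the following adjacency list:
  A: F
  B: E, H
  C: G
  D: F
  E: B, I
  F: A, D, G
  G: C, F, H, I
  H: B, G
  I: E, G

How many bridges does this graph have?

4

The edges on the cycle G-I-E-B-H-G are not bridges since each lies on that cycle.
But removing A-F disconnects A from F; removing G-F disconnects G from F; removing G-C disconnects G from C; removing F-D disconnects F from D — these are bridges.
That makes 4 bridges.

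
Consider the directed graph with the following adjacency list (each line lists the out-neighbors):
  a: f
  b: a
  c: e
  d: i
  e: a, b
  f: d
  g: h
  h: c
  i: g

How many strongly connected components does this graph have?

{a, b, c, d, e, f, g, h, i} are all mutually reachable — one SCC of size 9.
That gives 1 strongly connected component.

1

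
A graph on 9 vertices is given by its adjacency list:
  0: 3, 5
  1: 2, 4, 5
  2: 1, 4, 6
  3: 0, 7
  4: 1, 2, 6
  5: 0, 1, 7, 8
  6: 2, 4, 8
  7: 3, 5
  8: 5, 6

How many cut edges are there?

The edges on the cycle 1-4-2-1 are not bridges since each lies on that cycle.
Every edge lies on some cycle, so there are no bridges.

0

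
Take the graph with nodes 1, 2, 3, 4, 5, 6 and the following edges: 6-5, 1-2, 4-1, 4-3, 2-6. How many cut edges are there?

removing 1-2 disconnects 1 from 2; removing 6-5 disconnects 6 from 5; removing 3-4 disconnects 3 from 4; removing 6-2 disconnects 6 from 2 — these are bridges.
In total 5 edges are bridges.

5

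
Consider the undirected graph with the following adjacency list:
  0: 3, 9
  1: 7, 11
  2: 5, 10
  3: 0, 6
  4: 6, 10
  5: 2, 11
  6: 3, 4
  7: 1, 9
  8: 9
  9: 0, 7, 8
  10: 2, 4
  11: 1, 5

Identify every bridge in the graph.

The edges on the cycle 5-2-10-4-6-3-0-9-7-1-11-5 are not bridges since each lies on that cycle.
But removing 8-9 disconnects 8 from 9 — this is a bridge.

8-9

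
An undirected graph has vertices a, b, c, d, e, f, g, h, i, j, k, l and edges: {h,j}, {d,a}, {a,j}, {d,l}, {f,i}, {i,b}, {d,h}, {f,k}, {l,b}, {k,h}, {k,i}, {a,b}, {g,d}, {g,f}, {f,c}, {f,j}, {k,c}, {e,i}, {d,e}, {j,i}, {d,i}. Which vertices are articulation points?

Removing l, for instance, still leaves 1 component. No single vertex removal increases the component count — the graph has no articulation points.

none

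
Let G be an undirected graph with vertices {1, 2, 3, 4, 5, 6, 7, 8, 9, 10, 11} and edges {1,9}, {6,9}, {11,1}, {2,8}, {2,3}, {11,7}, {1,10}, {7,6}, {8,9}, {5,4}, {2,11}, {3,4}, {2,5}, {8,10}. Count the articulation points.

Removing 2 increases the component count from 1 to 2, so 2 is a cut vertex.
By contrast removing 4 leaves 1 component; it is not a cut vertex. No other vertex is a cut vertex either.

1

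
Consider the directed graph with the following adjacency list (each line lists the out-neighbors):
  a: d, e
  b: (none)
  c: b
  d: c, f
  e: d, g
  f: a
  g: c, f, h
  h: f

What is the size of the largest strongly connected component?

{a, d, e, f, g, h} are all mutually reachable — one SCC of size 6.
{c} is an SCC by itself.
{b} is an SCC by itself.
The largest has 6 vertices.

6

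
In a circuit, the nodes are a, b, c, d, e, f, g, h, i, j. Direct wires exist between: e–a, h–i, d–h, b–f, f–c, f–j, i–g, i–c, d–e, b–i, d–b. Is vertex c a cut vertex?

No

Deleting c leaves 1 component (was 1) (its neighbors f, i remain connected to each other), so c is not a cut vertex.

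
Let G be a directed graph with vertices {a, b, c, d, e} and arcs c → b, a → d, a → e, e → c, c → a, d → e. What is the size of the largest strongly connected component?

{a, c, d, e} are all mutually reachable — one SCC of size 4.
{b} is an SCC by itself.
The largest has 4 vertices.

4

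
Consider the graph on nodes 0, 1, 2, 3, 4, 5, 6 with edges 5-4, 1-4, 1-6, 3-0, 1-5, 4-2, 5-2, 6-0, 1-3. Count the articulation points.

1

Removing 1 increases the component count from 1 to 2, so 1 is a cut vertex.
By contrast removing 5 leaves 1 component; it is not a cut vertex. No other vertex is a cut vertex either.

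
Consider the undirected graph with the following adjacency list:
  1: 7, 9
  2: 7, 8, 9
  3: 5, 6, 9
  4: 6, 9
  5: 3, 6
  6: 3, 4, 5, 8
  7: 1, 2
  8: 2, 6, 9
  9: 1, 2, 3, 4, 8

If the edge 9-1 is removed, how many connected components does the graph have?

9 and 1 are still connected via 9-2-7-1, so the component count stays at 1.

1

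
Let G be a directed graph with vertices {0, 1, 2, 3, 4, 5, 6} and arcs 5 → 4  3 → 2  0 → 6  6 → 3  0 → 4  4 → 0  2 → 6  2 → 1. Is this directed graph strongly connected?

There is no directed path from 1 to 2, so the graph is not strongly connected.

No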